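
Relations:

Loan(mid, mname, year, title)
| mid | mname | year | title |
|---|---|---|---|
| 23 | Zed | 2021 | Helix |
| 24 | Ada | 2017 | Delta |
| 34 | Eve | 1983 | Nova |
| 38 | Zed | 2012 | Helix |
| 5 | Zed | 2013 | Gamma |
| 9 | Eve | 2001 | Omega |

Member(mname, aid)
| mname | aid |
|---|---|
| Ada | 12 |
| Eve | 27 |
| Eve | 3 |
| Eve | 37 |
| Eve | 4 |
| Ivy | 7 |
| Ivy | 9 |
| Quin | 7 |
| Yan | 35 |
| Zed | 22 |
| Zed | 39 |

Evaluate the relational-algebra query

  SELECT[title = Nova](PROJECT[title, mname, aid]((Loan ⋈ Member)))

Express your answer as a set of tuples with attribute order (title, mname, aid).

{(Nova, Eve, 27), (Nova, Eve, 3), (Nova, Eve, 37), (Nova, Eve, 4)}

Natural join on mname: {(23, Zed, 2021, Helix, 22), (23, Zed, 2021, Helix, 39), (24, Ada, 2017, Delta, 12), (34, Eve, 1983, Nova, 27), (34, Eve, 1983, Nova, 3), (34, Eve, 1983, Nova, 37), (34, Eve, 1983, Nova, 4), (38, Zed, 2012, Helix, 22), (38, Zed, 2012, Helix, 39), (5, Zed, 2013, Gamma, 22), (5, Zed, 2013, Gamma, 39), (9, Eve, 2001, Omega, 27), (9, Eve, 2001, Omega, 3), (9, Eve, 2001, Omega, 37), (9, Eve, 2001, Omega, 4)}
Projecting to title, mname, aid (2 duplicate(s) eliminated): {(Delta, Ada, 12), (Gamma, Zed, 22), (Gamma, Zed, 39), (Helix, Zed, 22), (Helix, Zed, 39), (Nova, Eve, 27), (Nova, Eve, 3), (Nova, Eve, 37), (Nova, Eve, 4), (Omega, Eve, 27), (Omega, Eve, 3), (Omega, Eve, 37), (Omega, Eve, 4)}
Apply σ_{title = Nova}; surviving tuples: {(Nova, Eve, 27), (Nova, Eve, 3), (Nova, Eve, 37), (Nova, Eve, 4)}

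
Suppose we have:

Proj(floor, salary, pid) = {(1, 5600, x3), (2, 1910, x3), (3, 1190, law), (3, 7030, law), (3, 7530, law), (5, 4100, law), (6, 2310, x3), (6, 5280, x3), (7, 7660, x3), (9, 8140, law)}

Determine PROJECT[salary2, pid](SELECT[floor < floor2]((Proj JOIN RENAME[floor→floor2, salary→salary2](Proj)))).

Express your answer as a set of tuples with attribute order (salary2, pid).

{(1910, x3), (2310, x3), (4100, law), (5280, x3), (7660, x3), (8140, law)}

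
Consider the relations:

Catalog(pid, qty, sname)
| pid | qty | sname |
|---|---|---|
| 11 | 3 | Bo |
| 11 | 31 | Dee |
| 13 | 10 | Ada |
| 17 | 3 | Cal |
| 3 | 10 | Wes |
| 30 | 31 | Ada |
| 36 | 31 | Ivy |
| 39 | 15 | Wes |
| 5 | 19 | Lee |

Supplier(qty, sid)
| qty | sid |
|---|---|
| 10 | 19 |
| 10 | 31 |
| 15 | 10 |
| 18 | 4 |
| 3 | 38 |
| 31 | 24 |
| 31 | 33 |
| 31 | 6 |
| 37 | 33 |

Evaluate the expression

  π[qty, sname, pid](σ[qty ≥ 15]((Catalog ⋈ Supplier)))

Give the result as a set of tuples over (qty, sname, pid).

Catalog ⋈ Supplier (natural join on qty): {(11, 3, Bo, 38), (11, 31, Dee, 24), (11, 31, Dee, 33), (11, 31, Dee, 6), (13, 10, Ada, 19), (13, 10, Ada, 31), (17, 3, Cal, 38), (3, 10, Wes, 19), (3, 10, Wes, 31), (30, 31, Ada, 24), (30, 31, Ada, 33), (30, 31, Ada, 6), (36, 31, Ivy, 24), (36, 31, Ivy, 33), (36, 31, Ivy, 6), (39, 15, Wes, 10)}
Apply σ_{qty ≥ 15}; surviving tuples: {(11, 31, Dee, 24), (11, 31, Dee, 33), (11, 31, Dee, 6), (30, 31, Ada, 24), (30, 31, Ada, 33), (30, 31, Ada, 6), (36, 31, Ivy, 24), (36, 31, Ivy, 33), (36, 31, Ivy, 6), (39, 15, Wes, 10)}
π_{qty, sname, pid} gives {(15, Wes, 39), (31, Ada, 30), (31, Dee, 11), (31, Ivy, 36)} (6 duplicate(s) eliminated).

{(15, Wes, 39), (31, Ada, 30), (31, Dee, 11), (31, Ivy, 36)}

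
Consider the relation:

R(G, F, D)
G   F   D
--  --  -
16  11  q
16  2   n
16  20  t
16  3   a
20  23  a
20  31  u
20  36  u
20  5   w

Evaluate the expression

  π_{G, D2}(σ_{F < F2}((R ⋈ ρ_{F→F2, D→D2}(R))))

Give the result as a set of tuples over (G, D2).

ρ[F→F2, D→D2]: schema becomes (G, F2, D2); tuples unchanged.
Natural join on G: {(16, 11, q, 11, q), (16, 11, q, 2, n), (16, 11, q, 20, t), (16, 11, q, 3, a), (16, 2, n, 11, q), (16, 2, n, 2, n), (16, 2, n, 20, t), (16, 2, n, 3, a), (16, 20, t, 11, q), (16, 20, t, 2, n), (16, 20, t, 20, t), (16, 20, t, 3, a), (16, 3, a, 11, q), (16, 3, a, 2, n), (16, 3, a, 20, t), (16, 3, a, 3, a), (20, 23, a, 23, a), (20, 23, a, 31, u), (20, 23, a, 36, u), (20, 23, a, 5, w), (20, 31, u, 23, a), (20, 31, u, 31, u), (20, 31, u, 36, u), (20, 31, u, 5, w), (20, 36, u, 23, a), (20, 36, u, 31, u), (20, 36, u, 36, u), (20, 36, u, 5, w), (20, 5, w, 23, a), (20, 5, w, 31, u), (20, 5, w, 36, u), (20, 5, w, 5, w)}
σ[F < F2]: keep tuples satisfying F < F2 → {(16, 11, q, 20, t), (16, 2, n, 11, q), (16, 2, n, 20, t), (16, 2, n, 3, a), (16, 3, a, 11, q), (16, 3, a, 20, t), (20, 23, a, 31, u), (20, 23, a, 36, u), (20, 31, u, 36, u), (20, 5, w, 23, a), (20, 5, w, 31, u), (20, 5, w, 36, u)}
π[G, D2]: project onto (G, D2) (7 duplicate(s) eliminated) → {(16, a), (16, q), (16, t), (20, a), (20, u)}

{(16, a), (16, q), (16, t), (20, a), (20, u)}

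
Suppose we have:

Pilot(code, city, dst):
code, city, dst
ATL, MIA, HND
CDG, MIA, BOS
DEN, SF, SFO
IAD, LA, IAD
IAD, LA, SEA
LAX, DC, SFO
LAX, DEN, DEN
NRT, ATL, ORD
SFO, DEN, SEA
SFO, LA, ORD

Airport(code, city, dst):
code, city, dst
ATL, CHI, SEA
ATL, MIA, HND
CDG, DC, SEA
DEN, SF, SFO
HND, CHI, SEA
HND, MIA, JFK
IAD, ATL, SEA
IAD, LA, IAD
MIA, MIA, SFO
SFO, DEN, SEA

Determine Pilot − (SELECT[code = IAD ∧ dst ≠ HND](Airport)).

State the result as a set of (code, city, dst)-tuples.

{(ATL, MIA, HND), (CDG, MIA, BOS), (DEN, SF, SFO), (IAD, LA, SEA), (LAX, DC, SFO), (LAX, DEN, DEN), (NRT, ATL, ORD), (SFO, DEN, SEA), (SFO, LA, ORD)}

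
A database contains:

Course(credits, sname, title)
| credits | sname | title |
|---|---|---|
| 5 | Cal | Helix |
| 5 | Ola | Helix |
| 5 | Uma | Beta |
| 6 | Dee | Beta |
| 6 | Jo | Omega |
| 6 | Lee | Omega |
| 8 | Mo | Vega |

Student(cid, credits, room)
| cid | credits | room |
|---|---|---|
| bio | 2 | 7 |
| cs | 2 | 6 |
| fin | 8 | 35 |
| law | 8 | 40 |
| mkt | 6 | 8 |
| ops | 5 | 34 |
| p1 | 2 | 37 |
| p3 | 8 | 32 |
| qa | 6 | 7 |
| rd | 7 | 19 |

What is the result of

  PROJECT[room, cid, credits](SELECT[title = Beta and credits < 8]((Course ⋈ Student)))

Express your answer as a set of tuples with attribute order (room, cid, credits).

{(34, ops, 5), (7, qa, 6), (8, mkt, 6)}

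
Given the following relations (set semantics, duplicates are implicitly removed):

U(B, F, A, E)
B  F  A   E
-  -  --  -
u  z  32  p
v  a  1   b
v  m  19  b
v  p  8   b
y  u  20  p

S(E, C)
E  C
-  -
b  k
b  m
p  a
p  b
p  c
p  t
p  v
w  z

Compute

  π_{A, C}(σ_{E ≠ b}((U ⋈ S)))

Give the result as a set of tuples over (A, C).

{(20, a), (20, b), (20, c), (20, t), (20, v), (32, a), (32, b), (32, c), (32, t), (32, v)}

Natural join on E: {(u, z, 32, p, a), (u, z, 32, p, b), (u, z, 32, p, c), (u, z, 32, p, t), (u, z, 32, p, v), (v, a, 1, b, k), (v, a, 1, b, m), (v, m, 19, b, k), (v, m, 19, b, m), (v, p, 8, b, k), (v, p, 8, b, m), (y, u, 20, p, a), (y, u, 20, p, b), (y, u, 20, p, c), (y, u, 20, p, t), (y, u, 20, p, v)}
Apply σ_{E ≠ b}; surviving tuples: {(u, z, 32, p, a), (u, z, 32, p, b), (u, z, 32, p, c), (u, z, 32, p, t), (u, z, 32, p, v), (y, u, 20, p, a), (y, u, 20, p, b), (y, u, 20, p, c), (y, u, 20, p, t), (y, u, 20, p, v)}
π[A, C]: project onto (A, C) → {(20, a), (20, b), (20, c), (20, t), (20, v), (32, a), (32, b), (32, c), (32, t), (32, v)}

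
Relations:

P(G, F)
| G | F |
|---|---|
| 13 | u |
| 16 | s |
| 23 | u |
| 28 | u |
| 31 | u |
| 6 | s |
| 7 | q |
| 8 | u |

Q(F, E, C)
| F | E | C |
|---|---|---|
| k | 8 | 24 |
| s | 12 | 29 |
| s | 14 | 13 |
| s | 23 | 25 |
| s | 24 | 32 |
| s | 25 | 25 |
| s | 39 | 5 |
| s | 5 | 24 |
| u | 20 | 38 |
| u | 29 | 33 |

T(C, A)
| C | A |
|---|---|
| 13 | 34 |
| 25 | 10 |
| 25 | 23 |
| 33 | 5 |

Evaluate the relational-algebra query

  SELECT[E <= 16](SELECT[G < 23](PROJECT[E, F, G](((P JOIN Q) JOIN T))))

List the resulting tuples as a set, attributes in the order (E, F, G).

{(14, s, 16), (14, s, 6)}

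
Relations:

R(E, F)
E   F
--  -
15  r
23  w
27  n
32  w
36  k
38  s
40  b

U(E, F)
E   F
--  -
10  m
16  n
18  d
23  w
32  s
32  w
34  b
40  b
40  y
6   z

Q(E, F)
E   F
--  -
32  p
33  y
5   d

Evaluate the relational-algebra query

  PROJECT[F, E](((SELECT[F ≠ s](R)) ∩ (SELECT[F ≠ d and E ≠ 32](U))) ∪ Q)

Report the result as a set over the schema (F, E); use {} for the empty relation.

σ[F ≠ s]: keep tuples satisfying F ≠ s → {(15, r), (23, w), (27, n), (32, w), (36, k), (40, b)}
σ[F ≠ d and E ≠ 32]: keep tuples satisfying F ≠ d and E ≠ 32 → {(10, m), (16, n), (23, w), (34, b), (40, b), (40, y), (6, z)}
Intersection: {(15, r), (23, w), (27, n), (32, w), (36, k), (40, b)} with {(10, m), (16, n), (23, w), (34, b), (40, b), (40, y), (6, z)} → {(23, w), (40, b)}
Union: {(23, w), (40, b)} with {(32, p), (33, y), (5, d)} → {(23, w), (32, p), (33, y), (40, b), (5, d)}
π_{F, E} gives {(b, 40), (d, 5), (p, 32), (w, 23), (y, 33)}.

{(b, 40), (d, 5), (p, 32), (w, 23), (y, 33)}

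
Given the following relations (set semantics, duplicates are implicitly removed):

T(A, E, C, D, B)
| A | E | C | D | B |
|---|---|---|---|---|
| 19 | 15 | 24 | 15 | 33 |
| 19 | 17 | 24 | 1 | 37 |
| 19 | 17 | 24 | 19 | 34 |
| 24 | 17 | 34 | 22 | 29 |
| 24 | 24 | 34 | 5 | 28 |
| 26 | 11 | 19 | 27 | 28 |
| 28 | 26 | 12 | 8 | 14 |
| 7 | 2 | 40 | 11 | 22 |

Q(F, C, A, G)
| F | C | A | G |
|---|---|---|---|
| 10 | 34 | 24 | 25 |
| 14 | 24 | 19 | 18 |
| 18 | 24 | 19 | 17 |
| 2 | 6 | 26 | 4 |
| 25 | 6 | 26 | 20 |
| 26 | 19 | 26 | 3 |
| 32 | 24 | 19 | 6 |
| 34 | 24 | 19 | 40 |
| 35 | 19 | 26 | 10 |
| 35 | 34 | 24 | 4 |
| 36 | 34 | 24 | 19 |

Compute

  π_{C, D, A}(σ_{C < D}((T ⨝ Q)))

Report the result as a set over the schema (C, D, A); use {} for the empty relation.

Joining T and Q on A, C yields {(19, 15, 24, 15, 33, 14, 18), (19, 15, 24, 15, 33, 18, 17), (19, 15, 24, 15, 33, 32, 6), (19, 15, 24, 15, 33, 34, 40), (19, 17, 24, 1, 37, 14, 18), (19, 17, 24, 1, 37, 18, 17), (19, 17, 24, 1, 37, 32, 6), (19, 17, 24, 1, 37, 34, 40), (19, 17, 24, 19, 34, 14, 18), (19, 17, 24, 19, 34, 18, 17), (19, 17, 24, 19, 34, 32, 6), (19, 17, 24, 19, 34, 34, 40), (24, 17, 34, 22, 29, 10, 25), (24, 17, 34, 22, 29, 35, 4), (24, 17, 34, 22, 29, 36, 19), (24, 24, 34, 5, 28, 10, 25), (24, 24, 34, 5, 28, 35, 4), (24, 24, 34, 5, 28, 36, 19), (26, 11, 19, 27, 28, 26, 3), (26, 11, 19, 27, 28, 35, 10)}.
Filtering on C < D leaves {(26, 11, 19, 27, 28, 26, 3), (26, 11, 19, 27, 28, 35, 10)}.
Keep only column(s) C, D, A (1 duplicate(s) eliminated): {(19, 27, 26)}

{(19, 27, 26)}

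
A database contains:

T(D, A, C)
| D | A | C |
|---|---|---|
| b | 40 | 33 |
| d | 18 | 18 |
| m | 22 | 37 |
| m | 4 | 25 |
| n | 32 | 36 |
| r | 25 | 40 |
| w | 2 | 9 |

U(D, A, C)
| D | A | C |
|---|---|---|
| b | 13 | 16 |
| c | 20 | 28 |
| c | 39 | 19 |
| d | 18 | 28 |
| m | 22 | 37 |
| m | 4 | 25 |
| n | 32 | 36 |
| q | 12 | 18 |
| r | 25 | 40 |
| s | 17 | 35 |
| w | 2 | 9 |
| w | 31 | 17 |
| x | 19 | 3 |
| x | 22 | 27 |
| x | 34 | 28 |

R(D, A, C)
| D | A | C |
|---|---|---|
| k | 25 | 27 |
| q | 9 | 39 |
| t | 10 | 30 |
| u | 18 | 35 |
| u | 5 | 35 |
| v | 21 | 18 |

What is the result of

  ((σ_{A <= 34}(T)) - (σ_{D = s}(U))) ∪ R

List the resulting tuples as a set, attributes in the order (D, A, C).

{(d, 18, 18), (k, 25, 27), (m, 22, 37), (m, 4, 25), (n, 32, 36), (q, 9, 39), (r, 25, 40), (t, 10, 30), (u, 18, 35), (u, 5, 35), (v, 21, 18), (w, 2, 9)}

σ[A <= 34]: keep tuples satisfying A <= 34 → {(d, 18, 18), (m, 22, 37), (m, 4, 25), (n, 32, 36), (r, 25, 40), (w, 2, 9)}
σ[D = s]: keep tuples satisfying D = s → {(s, 17, 35)}
Taking the difference: {(d, 18, 18), (m, 22, 37), (m, 4, 25), (n, 32, 36), (r, 25, 40), (w, 2, 9)}
Taking the union: {(d, 18, 18), (k, 25, 27), (m, 22, 37), (m, 4, 25), (n, 32, 36), (q, 9, 39), (r, 25, 40), (t, 10, 30), (u, 18, 35), (u, 5, 35), (v, 21, 18), (w, 2, 9)}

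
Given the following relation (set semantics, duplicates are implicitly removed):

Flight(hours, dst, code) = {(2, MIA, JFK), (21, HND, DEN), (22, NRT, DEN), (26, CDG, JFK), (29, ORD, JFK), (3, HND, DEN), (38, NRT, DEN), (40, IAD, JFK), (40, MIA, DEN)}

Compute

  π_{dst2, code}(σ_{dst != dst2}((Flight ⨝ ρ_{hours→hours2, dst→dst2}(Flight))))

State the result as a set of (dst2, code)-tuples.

{(CDG, JFK), (HND, DEN), (IAD, JFK), (MIA, DEN), (MIA, JFK), (NRT, DEN), (ORD, JFK)}

ρ[hours→hours2, dst→dst2]: schema becomes (hours2, dst2, code); tuples unchanged.
Joining Flight and ρ_{hours→hours2, dst→dst2}(Flight) on code yields {(2, MIA, JFK, 2, MIA), (2, MIA, JFK, 26, CDG), (2, MIA, JFK, 29, ORD), (2, MIA, JFK, 40, IAD), (21, HND, DEN, 21, HND), (21, HND, DEN, 22, NRT), (21, HND, DEN, 3, HND), (21, HND, DEN, 38, NRT), (21, HND, DEN, 40, MIA), (22, NRT, DEN, 21, HND), (22, NRT, DEN, 22, NRT), (22, NRT, DEN, 3, HND), (22, NRT, DEN, 38, NRT), (22, NRT, DEN, 40, MIA), (26, CDG, JFK, 2, MIA), (26, CDG, JFK, 26, CDG), (26, CDG, JFK, 29, ORD), (26, CDG, JFK, 40, IAD), (29, ORD, JFK, 2, MIA), (29, ORD, JFK, 26, CDG), (29, ORD, JFK, 29, ORD), (29, ORD, JFK, 40, IAD), (3, HND, DEN, 21, HND), (3, HND, DEN, 22, NRT), (3, HND, DEN, 3, HND), (3, HND, DEN, 38, NRT), (3, HND, DEN, 40, MIA), (38, NRT, DEN, 21, HND), (38, NRT, DEN, 22, NRT), (38, NRT, DEN, 3, HND), (38, NRT, DEN, 38, NRT), (38, NRT, DEN, 40, MIA), (40, IAD, JFK, 2, MIA), (40, IAD, JFK, 26, CDG), (40, IAD, JFK, 29, ORD), (40, IAD, JFK, 40, IAD), (40, MIA, DEN, 21, HND), (40, MIA, DEN, 22, NRT), (40, MIA, DEN, 3, HND), (40, MIA, DEN, 38, NRT), (40, MIA, DEN, 40, MIA)}.
Filtering on dst != dst2 leaves {(2, MIA, JFK, 26, CDG), (2, MIA, JFK, 29, ORD), (2, MIA, JFK, 40, IAD), (21, HND, DEN, 22, NRT), (21, HND, DEN, 38, NRT), (21, HND, DEN, 40, MIA), (22, NRT, DEN, 21, HND), (22, NRT, DEN, 3, HND), (22, NRT, DEN, 40, MIA), (26, CDG, JFK, 2, MIA), (26, CDG, JFK, 29, ORD), (26, CDG, JFK, 40, IAD), (29, ORD, JFK, 2, MIA), (29, ORD, JFK, 26, CDG), (29, ORD, JFK, 40, IAD), (3, HND, DEN, 22, NRT), (3, HND, DEN, 38, NRT), (3, HND, DEN, 40, MIA), (38, NRT, DEN, 21, HND), (38, NRT, DEN, 3, HND), (38, NRT, DEN, 40, MIA), (40, IAD, JFK, 2, MIA), (40, IAD, JFK, 26, CDG), (40, IAD, JFK, 29, ORD), (40, MIA, DEN, 21, HND), (40, MIA, DEN, 22, NRT), (40, MIA, DEN, 3, HND), (40, MIA, DEN, 38, NRT)}.
π_{dst2, code} gives {(CDG, JFK), (HND, DEN), (IAD, JFK), (MIA, DEN), (MIA, JFK), (NRT, DEN), (ORD, JFK)} (21 duplicate(s) eliminated).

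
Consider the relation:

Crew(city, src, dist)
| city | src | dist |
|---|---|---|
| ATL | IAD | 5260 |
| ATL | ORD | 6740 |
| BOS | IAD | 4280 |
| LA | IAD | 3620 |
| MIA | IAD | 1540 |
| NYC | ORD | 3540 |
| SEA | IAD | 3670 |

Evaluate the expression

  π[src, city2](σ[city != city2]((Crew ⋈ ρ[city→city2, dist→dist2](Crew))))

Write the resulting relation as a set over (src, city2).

{(IAD, ATL), (IAD, BOS), (IAD, LA), (IAD, MIA), (IAD, SEA), (ORD, ATL), (ORD, NYC)}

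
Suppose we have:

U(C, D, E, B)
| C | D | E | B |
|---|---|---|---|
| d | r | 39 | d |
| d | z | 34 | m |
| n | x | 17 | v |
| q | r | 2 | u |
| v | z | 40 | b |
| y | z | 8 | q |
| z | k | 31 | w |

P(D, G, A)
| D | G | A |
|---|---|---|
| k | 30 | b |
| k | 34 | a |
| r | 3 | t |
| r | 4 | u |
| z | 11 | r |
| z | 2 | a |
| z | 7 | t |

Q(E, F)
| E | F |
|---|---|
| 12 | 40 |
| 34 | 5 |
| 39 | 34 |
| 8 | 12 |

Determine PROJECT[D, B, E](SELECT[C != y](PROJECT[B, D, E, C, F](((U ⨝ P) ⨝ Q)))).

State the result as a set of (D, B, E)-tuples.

U ⋈ P (natural join on D): {(d, r, 39, d, 3, t), (d, r, 39, d, 4, u), (d, z, 34, m, 11, r), (d, z, 34, m, 2, a), (d, z, 34, m, 7, t), (q, r, 2, u, 3, t), (q, r, 2, u, 4, u), (v, z, 40, b, 11, r), (v, z, 40, b, 2, a), (v, z, 40, b, 7, t), (y, z, 8, q, 11, r), (y, z, 8, q, 2, a), (y, z, 8, q, 7, t), (z, k, 31, w, 30, b), (z, k, 31, w, 34, a)}
(U ⨝ P) ⋈ Q (natural join on E): {(d, r, 39, d, 3, t, 34), (d, r, 39, d, 4, u, 34), (d, z, 34, m, 11, r, 5), (d, z, 34, m, 2, a, 5), (d, z, 34, m, 7, t, 5), (y, z, 8, q, 11, r, 12), (y, z, 8, q, 2, a, 12), (y, z, 8, q, 7, t, 12)}
Keep only column(s) B, D, E, C, F (5 duplicate(s) eliminated): {(d, r, 39, d, 34), (m, z, 34, d, 5), (q, z, 8, y, 12)}
Apply σ_{C != y}; surviving tuples: {(d, r, 39, d, 34), (m, z, 34, d, 5)}
Keep only column(s) D, B, E: {(r, d, 39), (z, m, 34)}

{(r, d, 39), (z, m, 34)}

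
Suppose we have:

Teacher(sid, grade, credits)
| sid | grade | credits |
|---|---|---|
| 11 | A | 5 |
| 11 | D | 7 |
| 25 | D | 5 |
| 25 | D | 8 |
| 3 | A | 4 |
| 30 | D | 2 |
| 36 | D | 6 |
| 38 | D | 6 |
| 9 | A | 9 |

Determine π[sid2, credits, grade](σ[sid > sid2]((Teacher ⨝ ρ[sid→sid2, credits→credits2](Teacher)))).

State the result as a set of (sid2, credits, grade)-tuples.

ρ[sid→sid2, credits→credits2]: schema becomes (sid2, grade, credits2); tuples unchanged.
Teacher ⋈ ρ[sid→sid2, credits→credits2](Teacher) (natural join on grade): {(11, A, 5, 11, 5), (11, A, 5, 3, 4), (11, A, 5, 9, 9), (11, D, 7, 11, 7), (11, D, 7, 25, 5), (11, D, 7, 25, 8), (11, D, 7, 30, 2), (11, D, 7, 36, 6), (11, D, 7, 38, 6), (25, D, 5, 11, 7), (25, D, 5, 25, 5), (25, D, 5, 25, 8), (25, D, 5, 30, 2), (25, D, 5, 36, 6), (25, D, 5, 38, 6), (25, D, 8, 11, 7), (25, D, 8, 25, 5), (25, D, 8, 25, 8), (25, D, 8, 30, 2), (25, D, 8, 36, 6), (25, D, 8, 38, 6), (3, A, 4, 11, 5), (3, A, 4, 3, 4), (3, A, 4, 9, 9), (30, D, 2, 11, 7), (30, D, 2, 25, 5), (30, D, 2, 25, 8), (30, D, 2, 30, 2), (30, D, 2, 36, 6), (30, D, 2, 38, 6), (36, D, 6, 11, 7), (36, D, 6, 25, 5), (36, D, 6, 25, 8), (36, D, 6, 30, 2), (36, D, 6, 36, 6), (36, D, 6, 38, 6), (38, D, 6, 11, 7), (38, D, 6, 25, 5), (38, D, 6, 25, 8), (38, D, 6, 30, 2), (38, D, 6, 36, 6), (38, D, 6, 38, 6), (9, A, 9, 11, 5), (9, A, 9, 3, 4), (9, A, 9, 9, 9)}
Apply σ_{sid > sid2}; surviving tuples: {(11, A, 5, 3, 4), (11, A, 5, 9, 9), (25, D, 5, 11, 7), (25, D, 8, 11, 7), (30, D, 2, 11, 7), (30, D, 2, 25, 5), (30, D, 2, 25, 8), (36, D, 6, 11, 7), (36, D, 6, 25, 5), (36, D, 6, 25, 8), (36, D, 6, 30, 2), (38, D, 6, 11, 7), (38, D, 6, 25, 5), (38, D, 6, 25, 8), (38, D, 6, 30, 2), (38, D, 6, 36, 6), (9, A, 9, 3, 4)}
π[sid2, credits, grade]: project onto (sid2, credits, grade) (6 duplicate(s) eliminated) → {(11, 2, D), (11, 5, D), (11, 6, D), (11, 8, D), (25, 2, D), (25, 6, D), (3, 5, A), (3, 9, A), (30, 6, D), (36, 6, D), (9, 5, A)}

{(11, 2, D), (11, 5, D), (11, 6, D), (11, 8, D), (25, 2, D), (25, 6, D), (3, 5, A), (3, 9, A), (30, 6, D), (36, 6, D), (9, 5, A)}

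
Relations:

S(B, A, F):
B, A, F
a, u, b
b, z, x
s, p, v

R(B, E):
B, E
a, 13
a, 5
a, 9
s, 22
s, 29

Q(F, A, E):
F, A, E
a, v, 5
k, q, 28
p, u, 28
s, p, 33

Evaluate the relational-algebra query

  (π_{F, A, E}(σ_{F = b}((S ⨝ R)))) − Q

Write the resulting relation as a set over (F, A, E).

Natural join on B: {(a, u, b, 13), (a, u, b, 5), (a, u, b, 9), (s, p, v, 22), (s, p, v, 29)}
Apply σ_{F = b}; surviving tuples: {(a, u, b, 13), (a, u, b, 5), (a, u, b, 9)}
π_{F, A, E} gives {(b, u, 13), (b, u, 5), (b, u, 9)}.
Set difference of the two operands is {(b, u, 13), (b, u, 5), (b, u, 9)}.

{(b, u, 13), (b, u, 5), (b, u, 9)}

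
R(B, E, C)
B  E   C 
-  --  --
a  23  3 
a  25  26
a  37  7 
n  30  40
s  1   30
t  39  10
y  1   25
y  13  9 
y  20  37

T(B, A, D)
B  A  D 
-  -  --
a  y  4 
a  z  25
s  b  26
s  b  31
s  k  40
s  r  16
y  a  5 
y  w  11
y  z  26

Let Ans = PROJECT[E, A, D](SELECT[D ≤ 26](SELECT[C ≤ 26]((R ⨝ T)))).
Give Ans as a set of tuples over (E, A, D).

{(1, a, 5), (1, w, 11), (1, z, 26), (13, a, 5), (13, w, 11), (13, z, 26), (23, y, 4), (23, z, 25), (25, y, 4), (25, z, 25), (37, y, 4), (37, z, 25)}

Natural join on B: {(a, 23, 3, y, 4), (a, 23, 3, z, 25), (a, 25, 26, y, 4), (a, 25, 26, z, 25), (a, 37, 7, y, 4), (a, 37, 7, z, 25), (s, 1, 30, b, 26), (s, 1, 30, b, 31), (s, 1, 30, k, 40), (s, 1, 30, r, 16), (y, 1, 25, a, 5), (y, 1, 25, w, 11), (y, 1, 25, z, 26), (y, 13, 9, a, 5), (y, 13, 9, w, 11), (y, 13, 9, z, 26), (y, 20, 37, a, 5), (y, 20, 37, w, 11), (y, 20, 37, z, 26)}
Filtering on C ≤ 26 leaves {(a, 23, 3, y, 4), (a, 23, 3, z, 25), (a, 25, 26, y, 4), (a, 25, 26, z, 25), (a, 37, 7, y, 4), (a, 37, 7, z, 25), (y, 1, 25, a, 5), (y, 1, 25, w, 11), (y, 1, 25, z, 26), (y, 13, 9, a, 5), (y, 13, 9, w, 11), (y, 13, 9, z, 26)}.
Filtering on D ≤ 26 leaves {(a, 23, 3, y, 4), (a, 23, 3, z, 25), (a, 25, 26, y, 4), (a, 25, 26, z, 25), (a, 37, 7, y, 4), (a, 37, 7, z, 25), (y, 1, 25, a, 5), (y, 1, 25, w, 11), (y, 1, 25, z, 26), (y, 13, 9, a, 5), (y, 13, 9, w, 11), (y, 13, 9, z, 26)}.
Keep only column(s) E, A, D: {(1, a, 5), (1, w, 11), (1, z, 26), (13, a, 5), (13, w, 11), (13, z, 26), (23, y, 4), (23, z, 25), (25, y, 4), (25, z, 25), (37, y, 4), (37, z, 25)}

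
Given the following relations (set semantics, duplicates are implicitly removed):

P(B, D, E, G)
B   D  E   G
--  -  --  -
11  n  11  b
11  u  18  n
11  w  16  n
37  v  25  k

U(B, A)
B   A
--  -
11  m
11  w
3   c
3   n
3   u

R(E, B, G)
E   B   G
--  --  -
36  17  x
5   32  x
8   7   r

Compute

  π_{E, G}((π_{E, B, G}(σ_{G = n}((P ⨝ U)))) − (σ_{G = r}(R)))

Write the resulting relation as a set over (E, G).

{(16, n), (18, n)}

P ⋈ U (natural join on B): {(11, n, 11, b, m), (11, n, 11, b, w), (11, u, 18, n, m), (11, u, 18, n, w), (11, w, 16, n, m), (11, w, 16, n, w)}
Apply σ_{G = n}; surviving tuples: {(11, u, 18, n, m), (11, u, 18, n, w), (11, w, 16, n, m), (11, w, 16, n, w)}
π_{E, B, G} gives {(16, 11, n), (18, 11, n)} (2 duplicate(s) eliminated).
Apply σ_{G = r}; surviving tuples: {(8, 7, r)}
Set difference of the two operands is {(16, 11, n), (18, 11, n)}.
π_{E, G} gives {(16, n), (18, n)}.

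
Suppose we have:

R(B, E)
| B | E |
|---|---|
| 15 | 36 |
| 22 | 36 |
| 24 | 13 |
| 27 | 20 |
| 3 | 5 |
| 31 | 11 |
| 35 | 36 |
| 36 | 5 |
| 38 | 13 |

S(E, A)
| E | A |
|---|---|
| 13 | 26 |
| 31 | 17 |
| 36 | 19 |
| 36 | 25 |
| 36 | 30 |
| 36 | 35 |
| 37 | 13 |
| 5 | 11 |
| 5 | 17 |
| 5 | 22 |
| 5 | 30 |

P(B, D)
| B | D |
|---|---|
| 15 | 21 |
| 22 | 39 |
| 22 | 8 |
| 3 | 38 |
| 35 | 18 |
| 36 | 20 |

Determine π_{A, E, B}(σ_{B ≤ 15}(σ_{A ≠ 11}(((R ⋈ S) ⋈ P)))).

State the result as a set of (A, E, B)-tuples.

Joining R and S on E yields {(15, 36, 19), (15, 36, 25), (15, 36, 30), (15, 36, 35), (22, 36, 19), (22, 36, 25), (22, 36, 30), (22, 36, 35), (24, 13, 26), (3, 5, 11), (3, 5, 17), (3, 5, 22), (3, 5, 30), (35, 36, 19), (35, 36, 25), (35, 36, 30), (35, 36, 35), (36, 5, 11), (36, 5, 17), (36, 5, 22), (36, 5, 30), (38, 13, 26)}.
Joining (R ⋈ S) and P on B yields {(15, 36, 19, 21), (15, 36, 25, 21), (15, 36, 30, 21), (15, 36, 35, 21), (22, 36, 19, 39), (22, 36, 19, 8), (22, 36, 25, 39), (22, 36, 25, 8), (22, 36, 30, 39), (22, 36, 30, 8), (22, 36, 35, 39), (22, 36, 35, 8), (3, 5, 11, 38), (3, 5, 17, 38), (3, 5, 22, 38), (3, 5, 30, 38), (35, 36, 19, 18), (35, 36, 25, 18), (35, 36, 30, 18), (35, 36, 35, 18), (36, 5, 11, 20), (36, 5, 17, 20), (36, 5, 22, 20), (36, 5, 30, 20)}.
Selection A ≠ 11: {(15, 36, 19, 21), (15, 36, 25, 21), (15, 36, 30, 21), (15, 36, 35, 21), (22, 36, 19, 39), (22, 36, 19, 8), (22, 36, 25, 39), (22, 36, 25, 8), (22, 36, 30, 39), (22, 36, 30, 8), (22, 36, 35, 39), (22, 36, 35, 8), (3, 5, 17, 38), (3, 5, 22, 38), (3, 5, 30, 38), (35, 36, 19, 18), (35, 36, 25, 18), (35, 36, 30, 18), (35, 36, 35, 18), (36, 5, 17, 20), (36, 5, 22, 20), (36, 5, 30, 20)}
Selection B ≤ 15: {(15, 36, 19, 21), (15, 36, 25, 21), (15, 36, 30, 21), (15, 36, 35, 21), (3, 5, 17, 38), (3, 5, 22, 38), (3, 5, 30, 38)}
π_{A, E, B} gives {(17, 5, 3), (19, 36, 15), (22, 5, 3), (25, 36, 15), (30, 36, 15), (30, 5, 3), (35, 36, 15)}.

{(17, 5, 3), (19, 36, 15), (22, 5, 3), (25, 36, 15), (30, 36, 15), (30, 5, 3), (35, 36, 15)}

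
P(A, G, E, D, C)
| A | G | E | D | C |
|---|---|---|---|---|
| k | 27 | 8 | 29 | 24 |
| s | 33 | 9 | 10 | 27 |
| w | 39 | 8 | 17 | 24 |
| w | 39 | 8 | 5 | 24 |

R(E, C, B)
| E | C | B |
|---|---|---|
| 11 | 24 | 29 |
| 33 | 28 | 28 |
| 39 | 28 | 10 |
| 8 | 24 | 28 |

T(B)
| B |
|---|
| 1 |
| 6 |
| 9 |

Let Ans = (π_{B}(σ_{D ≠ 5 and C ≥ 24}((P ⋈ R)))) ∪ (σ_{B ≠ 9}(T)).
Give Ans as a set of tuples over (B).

{1, 28, 6}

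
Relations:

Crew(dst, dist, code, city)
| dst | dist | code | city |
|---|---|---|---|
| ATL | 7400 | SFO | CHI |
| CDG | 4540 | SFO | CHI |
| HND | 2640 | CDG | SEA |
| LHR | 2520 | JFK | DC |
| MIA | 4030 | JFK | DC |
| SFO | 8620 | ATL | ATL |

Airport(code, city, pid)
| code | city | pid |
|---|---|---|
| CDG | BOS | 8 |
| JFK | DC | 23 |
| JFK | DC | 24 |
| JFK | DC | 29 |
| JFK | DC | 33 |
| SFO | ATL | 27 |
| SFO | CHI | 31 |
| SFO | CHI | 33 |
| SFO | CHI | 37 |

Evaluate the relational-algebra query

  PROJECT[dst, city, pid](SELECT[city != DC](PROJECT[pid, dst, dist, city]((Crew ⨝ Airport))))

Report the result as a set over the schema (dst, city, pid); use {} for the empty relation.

{(ATL, CHI, 31), (ATL, CHI, 33), (ATL, CHI, 37), (CDG, CHI, 31), (CDG, CHI, 33), (CDG, CHI, 37)}

Natural join on code, city: {(ATL, 7400, SFO, CHI, 31), (ATL, 7400, SFO, CHI, 33), (ATL, 7400, SFO, CHI, 37), (CDG, 4540, SFO, CHI, 31), (CDG, 4540, SFO, CHI, 33), (CDG, 4540, SFO, CHI, 37), (LHR, 2520, JFK, DC, 23), (LHR, 2520, JFK, DC, 24), (LHR, 2520, JFK, DC, 29), (LHR, 2520, JFK, DC, 33), (MIA, 4030, JFK, DC, 23), (MIA, 4030, JFK, DC, 24), (MIA, 4030, JFK, DC, 29), (MIA, 4030, JFK, DC, 33)}
π_{pid, dst, dist, city} gives {(23, LHR, 2520, DC), (23, MIA, 4030, DC), (24, LHR, 2520, DC), (24, MIA, 4030, DC), (29, LHR, 2520, DC), (29, MIA, 4030, DC), (31, ATL, 7400, CHI), (31, CDG, 4540, CHI), (33, ATL, 7400, CHI), (33, CDG, 4540, CHI), (33, LHR, 2520, DC), (33, MIA, 4030, DC), (37, ATL, 7400, CHI), (37, CDG, 4540, CHI)}.
Apply σ_{city != DC}; surviving tuples: {(31, ATL, 7400, CHI), (31, CDG, 4540, CHI), (33, ATL, 7400, CHI), (33, CDG, 4540, CHI), (37, ATL, 7400, CHI), (37, CDG, 4540, CHI)}
π_{dst, city, pid} gives {(ATL, CHI, 31), (ATL, CHI, 33), (ATL, CHI, 37), (CDG, CHI, 31), (CDG, CHI, 33), (CDG, CHI, 37)}.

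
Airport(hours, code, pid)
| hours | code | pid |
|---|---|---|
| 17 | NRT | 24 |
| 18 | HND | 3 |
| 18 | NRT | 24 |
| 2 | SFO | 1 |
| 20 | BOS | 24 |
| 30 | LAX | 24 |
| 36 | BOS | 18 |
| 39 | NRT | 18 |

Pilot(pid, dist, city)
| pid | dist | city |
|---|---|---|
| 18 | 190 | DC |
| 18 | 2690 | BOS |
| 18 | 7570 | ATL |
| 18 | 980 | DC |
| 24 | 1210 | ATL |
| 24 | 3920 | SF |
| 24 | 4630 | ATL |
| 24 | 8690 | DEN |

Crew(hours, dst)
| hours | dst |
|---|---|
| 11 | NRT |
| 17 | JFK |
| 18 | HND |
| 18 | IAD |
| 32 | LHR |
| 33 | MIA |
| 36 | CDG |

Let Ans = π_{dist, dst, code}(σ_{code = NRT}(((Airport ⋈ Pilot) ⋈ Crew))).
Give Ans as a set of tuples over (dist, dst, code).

{(1210, HND, NRT), (1210, IAD, NRT), (1210, JFK, NRT), (3920, HND, NRT), (3920, IAD, NRT), (3920, JFK, NRT), (4630, HND, NRT), (4630, IAD, NRT), (4630, JFK, NRT), (8690, HND, NRT), (8690, IAD, NRT), (8690, JFK, NRT)}

Joining Airport and Pilot on pid yields {(17, NRT, 24, 1210, ATL), (17, NRT, 24, 3920, SF), (17, NRT, 24, 4630, ATL), (17, NRT, 24, 8690, DEN), (18, NRT, 24, 1210, ATL), (18, NRT, 24, 3920, SF), (18, NRT, 24, 4630, ATL), (18, NRT, 24, 8690, DEN), (20, BOS, 24, 1210, ATL), (20, BOS, 24, 3920, SF), (20, BOS, 24, 4630, ATL), (20, BOS, 24, 8690, DEN), (30, LAX, 24, 1210, ATL), (30, LAX, 24, 3920, SF), (30, LAX, 24, 4630, ATL), (30, LAX, 24, 8690, DEN), (36, BOS, 18, 190, DC), (36, BOS, 18, 2690, BOS), (36, BOS, 18, 7570, ATL), (36, BOS, 18, 980, DC), (39, NRT, 18, 190, DC), (39, NRT, 18, 2690, BOS), (39, NRT, 18, 7570, ATL), (39, NRT, 18, 980, DC)}.
Joining (Airport ⋈ Pilot) and Crew on hours yields {(17, NRT, 24, 1210, ATL, JFK), (17, NRT, 24, 3920, SF, JFK), (17, NRT, 24, 4630, ATL, JFK), (17, NRT, 24, 8690, DEN, JFK), (18, NRT, 24, 1210, ATL, HND), (18, NRT, 24, 1210, ATL, IAD), (18, NRT, 24, 3920, SF, HND), (18, NRT, 24, 3920, SF, IAD), (18, NRT, 24, 4630, ATL, HND), (18, NRT, 24, 4630, ATL, IAD), (18, NRT, 24, 8690, DEN, HND), (18, NRT, 24, 8690, DEN, IAD), (36, BOS, 18, 190, DC, CDG), (36, BOS, 18, 2690, BOS, CDG), (36, BOS, 18, 7570, ATL, CDG), (36, BOS, 18, 980, DC, CDG)}.
σ[code = NRT]: keep tuples satisfying code = NRT → {(17, NRT, 24, 1210, ATL, JFK), (17, NRT, 24, 3920, SF, JFK), (17, NRT, 24, 4630, ATL, JFK), (17, NRT, 24, 8690, DEN, JFK), (18, NRT, 24, 1210, ATL, HND), (18, NRT, 24, 1210, ATL, IAD), (18, NRT, 24, 3920, SF, HND), (18, NRT, 24, 3920, SF, IAD), (18, NRT, 24, 4630, ATL, HND), (18, NRT, 24, 4630, ATL, IAD), (18, NRT, 24, 8690, DEN, HND), (18, NRT, 24, 8690, DEN, IAD)}
Projecting to dist, dst, code: {(1210, HND, NRT), (1210, IAD, NRT), (1210, JFK, NRT), (3920, HND, NRT), (3920, IAD, NRT), (3920, JFK, NRT), (4630, HND, NRT), (4630, IAD, NRT), (4630, JFK, NRT), (8690, HND, NRT), (8690, IAD, NRT), (8690, JFK, NRT)}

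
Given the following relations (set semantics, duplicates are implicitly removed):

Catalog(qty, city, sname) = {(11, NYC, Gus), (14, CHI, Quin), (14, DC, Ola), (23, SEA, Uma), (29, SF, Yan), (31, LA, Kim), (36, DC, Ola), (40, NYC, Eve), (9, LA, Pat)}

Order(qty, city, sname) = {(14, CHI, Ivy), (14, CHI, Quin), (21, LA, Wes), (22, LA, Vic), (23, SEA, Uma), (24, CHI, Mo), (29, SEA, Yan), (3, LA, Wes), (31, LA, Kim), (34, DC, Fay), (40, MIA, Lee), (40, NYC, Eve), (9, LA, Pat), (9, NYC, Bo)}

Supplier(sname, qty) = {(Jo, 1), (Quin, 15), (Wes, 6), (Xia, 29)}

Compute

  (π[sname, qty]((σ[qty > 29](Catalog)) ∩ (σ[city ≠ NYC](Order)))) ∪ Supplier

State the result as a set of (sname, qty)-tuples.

{(Jo, 1), (Kim, 31), (Quin, 15), (Wes, 6), (Xia, 29)}

Selection qty > 29: {(31, LA, Kim), (36, DC, Ola), (40, NYC, Eve)}
Selection city ≠ NYC: {(14, CHI, Ivy), (14, CHI, Quin), (21, LA, Wes), (22, LA, Vic), (23, SEA, Uma), (24, CHI, Mo), (29, SEA, Yan), (3, LA, Wes), (31, LA, Kim), (34, DC, Fay), (40, MIA, Lee), (9, LA, Pat)}
Set intersection of the two operands is {(31, LA, Kim)}.
Projecting to sname, qty: {(Kim, 31)}
Set union of the two operands is {(Jo, 1), (Kim, 31), (Quin, 15), (Wes, 6), (Xia, 29)}.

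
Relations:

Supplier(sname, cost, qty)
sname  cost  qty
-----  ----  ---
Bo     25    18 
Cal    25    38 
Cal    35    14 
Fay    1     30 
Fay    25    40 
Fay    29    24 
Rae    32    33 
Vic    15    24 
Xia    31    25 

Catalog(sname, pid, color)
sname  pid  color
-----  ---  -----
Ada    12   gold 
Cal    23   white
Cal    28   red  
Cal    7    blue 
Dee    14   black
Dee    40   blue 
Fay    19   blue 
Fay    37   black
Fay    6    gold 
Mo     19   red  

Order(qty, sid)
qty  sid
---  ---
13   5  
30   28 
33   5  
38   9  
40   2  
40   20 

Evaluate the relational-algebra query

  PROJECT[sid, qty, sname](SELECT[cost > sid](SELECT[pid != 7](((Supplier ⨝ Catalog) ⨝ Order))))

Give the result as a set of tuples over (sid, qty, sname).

{(2, 40, Fay), (20, 40, Fay), (9, 38, Cal)}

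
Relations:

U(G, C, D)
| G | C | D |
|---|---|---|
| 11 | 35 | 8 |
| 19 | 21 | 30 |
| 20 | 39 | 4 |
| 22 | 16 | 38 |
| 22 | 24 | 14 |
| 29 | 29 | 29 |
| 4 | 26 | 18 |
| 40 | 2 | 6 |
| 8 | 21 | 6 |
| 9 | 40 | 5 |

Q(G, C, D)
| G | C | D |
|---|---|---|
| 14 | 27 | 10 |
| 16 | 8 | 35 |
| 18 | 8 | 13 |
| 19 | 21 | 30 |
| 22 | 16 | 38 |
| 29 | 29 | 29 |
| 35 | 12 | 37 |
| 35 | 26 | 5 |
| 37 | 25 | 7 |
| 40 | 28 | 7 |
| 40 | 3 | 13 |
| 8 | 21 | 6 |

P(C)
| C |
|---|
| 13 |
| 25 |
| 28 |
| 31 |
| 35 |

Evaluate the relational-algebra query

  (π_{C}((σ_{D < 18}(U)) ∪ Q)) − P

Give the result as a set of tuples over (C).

{12, 16, 2, 21, 24, 26, 27, 29, 3, 39, 40, 8}

σ[D < 18]: keep tuples satisfying D < 18 → {(11, 35, 8), (20, 39, 4), (22, 24, 14), (40, 2, 6), (8, 21, 6), (9, 40, 5)}
Union: {(11, 35, 8), (20, 39, 4), (22, 24, 14), (40, 2, 6), (8, 21, 6), (9, 40, 5)} with {(14, 27, 10), (16, 8, 35), (18, 8, 13), (19, 21, 30), (22, 16, 38), (29, 29, 29), (35, 12, 37), (35, 26, 5), (37, 25, 7), (40, 28, 7), (40, 3, 13), (8, 21, 6)} → {(11, 35, 8), (14, 27, 10), (16, 8, 35), (18, 8, 13), (19, 21, 30), (20, 39, 4), (22, 16, 38), (22, 24, 14), (29, 29, 29), (35, 12, 37), (35, 26, 5), (37, 25, 7), (40, 2, 6), (40, 28, 7), (40, 3, 13), (8, 21, 6), (9, 40, 5)}
π_{C} gives {12, 16, 2, 21, 24, 25, 26, 27, 28, 29, 3, 35, 39, 40, 8} (2 duplicate(s) eliminated).
Difference: {12, 16, 2, 21, 24, 25, 26, 27, 28, 29, 3, 35, 39, 40, 8} with {13, 25, 28, 31, 35} → {12, 16, 2, 21, 24, 26, 27, 29, 3, 39, 40, 8}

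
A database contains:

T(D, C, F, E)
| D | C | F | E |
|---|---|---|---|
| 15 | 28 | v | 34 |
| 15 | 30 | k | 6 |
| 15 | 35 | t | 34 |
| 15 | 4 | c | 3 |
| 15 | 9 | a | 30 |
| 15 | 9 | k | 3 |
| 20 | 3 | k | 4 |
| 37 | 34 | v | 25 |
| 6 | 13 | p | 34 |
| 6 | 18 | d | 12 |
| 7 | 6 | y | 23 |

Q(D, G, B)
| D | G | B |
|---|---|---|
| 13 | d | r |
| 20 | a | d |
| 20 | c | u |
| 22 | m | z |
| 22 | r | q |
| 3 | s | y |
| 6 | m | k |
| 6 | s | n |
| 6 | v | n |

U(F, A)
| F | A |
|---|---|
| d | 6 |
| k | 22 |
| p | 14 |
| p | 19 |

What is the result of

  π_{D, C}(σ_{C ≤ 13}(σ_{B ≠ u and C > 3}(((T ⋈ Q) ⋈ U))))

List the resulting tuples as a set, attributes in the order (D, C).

{(6, 13)}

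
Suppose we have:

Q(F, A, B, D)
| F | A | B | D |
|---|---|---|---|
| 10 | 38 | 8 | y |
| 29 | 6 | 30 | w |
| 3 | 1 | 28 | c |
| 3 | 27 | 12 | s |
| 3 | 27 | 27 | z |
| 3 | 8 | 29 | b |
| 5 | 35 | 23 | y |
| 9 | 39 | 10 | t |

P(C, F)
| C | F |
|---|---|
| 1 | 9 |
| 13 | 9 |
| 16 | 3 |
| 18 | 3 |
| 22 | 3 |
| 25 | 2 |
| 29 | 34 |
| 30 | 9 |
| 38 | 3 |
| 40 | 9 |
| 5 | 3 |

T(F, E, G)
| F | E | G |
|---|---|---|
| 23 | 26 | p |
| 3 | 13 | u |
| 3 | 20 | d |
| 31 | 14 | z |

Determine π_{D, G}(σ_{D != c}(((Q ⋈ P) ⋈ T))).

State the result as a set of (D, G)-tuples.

{(b, d), (b, u), (s, d), (s, u), (z, d), (z, u)}

Q ⋈ P (natural join on F): {(3, 1, 28, c, 16), (3, 1, 28, c, 18), (3, 1, 28, c, 22), (3, 1, 28, c, 38), (3, 1, 28, c, 5), (3, 27, 12, s, 16), (3, 27, 12, s, 18), (3, 27, 12, s, 22), (3, 27, 12, s, 38), (3, 27, 12, s, 5), (3, 27, 27, z, 16), (3, 27, 27, z, 18), (3, 27, 27, z, 22), (3, 27, 27, z, 38), (3, 27, 27, z, 5), (3, 8, 29, b, 16), (3, 8, 29, b, 18), (3, 8, 29, b, 22), (3, 8, 29, b, 38), (3, 8, 29, b, 5), (9, 39, 10, t, 1), (9, 39, 10, t, 13), (9, 39, 10, t, 30), (9, 39, 10, t, 40)}
(Q ⋈ P) ⋈ T (natural join on F): {(3, 1, 28, c, 16, 13, u), (3, 1, 28, c, 16, 20, d), (3, 1, 28, c, 18, 13, u), (3, 1, 28, c, 18, 20, d), (3, 1, 28, c, 22, 13, u), (3, 1, 28, c, 22, 20, d), (3, 1, 28, c, 38, 13, u), (3, 1, 28, c, 38, 20, d), (3, 1, 28, c, 5, 13, u), (3, 1, 28, c, 5, 20, d), (3, 27, 12, s, 16, 13, u), (3, 27, 12, s, 16, 20, d), (3, 27, 12, s, 18, 13, u), (3, 27, 12, s, 18, 20, d), (3, 27, 12, s, 22, 13, u), (3, 27, 12, s, 22, 20, d), (3, 27, 12, s, 38, 13, u), (3, 27, 12, s, 38, 20, d), (3, 27, 12, s, 5, 13, u), (3, 27, 12, s, 5, 20, d), (3, 27, 27, z, 16, 13, u), (3, 27, 27, z, 16, 20, d), (3, 27, 27, z, 18, 13, u), (3, 27, 27, z, 18, 20, d), (3, 27, 27, z, 22, 13, u), (3, 27, 27, z, 22, 20, d), (3, 27, 27, z, 38, 13, u), (3, 27, 27, z, 38, 20, d), (3, 27, 27, z, 5, 13, u), (3, 27, 27, z, 5, 20, d), (3, 8, 29, b, 16, 13, u), (3, 8, 29, b, 16, 20, d), (3, 8, 29, b, 18, 13, u), (3, 8, 29, b, 18, 20, d), (3, 8, 29, b, 22, 13, u), (3, 8, 29, b, 22, 20, d), (3, 8, 29, b, 38, 13, u), (3, 8, 29, b, 38, 20, d), (3, 8, 29, b, 5, 13, u), (3, 8, 29, b, 5, 20, d)}
Selection D != c: {(3, 27, 12, s, 16, 13, u), (3, 27, 12, s, 16, 20, d), (3, 27, 12, s, 18, 13, u), (3, 27, 12, s, 18, 20, d), (3, 27, 12, s, 22, 13, u), (3, 27, 12, s, 22, 20, d), (3, 27, 12, s, 38, 13, u), (3, 27, 12, s, 38, 20, d), (3, 27, 12, s, 5, 13, u), (3, 27, 12, s, 5, 20, d), (3, 27, 27, z, 16, 13, u), (3, 27, 27, z, 16, 20, d), (3, 27, 27, z, 18, 13, u), (3, 27, 27, z, 18, 20, d), (3, 27, 27, z, 22, 13, u), (3, 27, 27, z, 22, 20, d), (3, 27, 27, z, 38, 13, u), (3, 27, 27, z, 38, 20, d), (3, 27, 27, z, 5, 13, u), (3, 27, 27, z, 5, 20, d), (3, 8, 29, b, 16, 13, u), (3, 8, 29, b, 16, 20, d), (3, 8, 29, b, 18, 13, u), (3, 8, 29, b, 18, 20, d), (3, 8, 29, b, 22, 13, u), (3, 8, 29, b, 22, 20, d), (3, 8, 29, b, 38, 13, u), (3, 8, 29, b, 38, 20, d), (3, 8, 29, b, 5, 13, u), (3, 8, 29, b, 5, 20, d)}
Projecting to D, G (24 duplicate(s) eliminated): {(b, d), (b, u), (s, d), (s, u), (z, d), (z, u)}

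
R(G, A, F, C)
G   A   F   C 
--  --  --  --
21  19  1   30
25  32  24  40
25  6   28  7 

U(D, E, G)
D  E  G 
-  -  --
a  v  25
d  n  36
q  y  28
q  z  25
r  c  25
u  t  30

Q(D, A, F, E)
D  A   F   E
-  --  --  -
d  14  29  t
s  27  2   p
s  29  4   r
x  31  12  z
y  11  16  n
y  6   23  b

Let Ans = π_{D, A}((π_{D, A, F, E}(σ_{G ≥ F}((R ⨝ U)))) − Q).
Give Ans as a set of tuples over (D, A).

Joining R and U on G yields {(25, 32, 24, 40, a, v), (25, 32, 24, 40, q, z), (25, 32, 24, 40, r, c), (25, 6, 28, 7, a, v), (25, 6, 28, 7, q, z), (25, 6, 28, 7, r, c)}.
Selection G ≥ F: {(25, 32, 24, 40, a, v), (25, 32, 24, 40, q, z), (25, 32, 24, 40, r, c)}
π[D, A, F, E]: project onto (D, A, F, E) → {(a, 32, 24, v), (q, 32, 24, z), (r, 32, 24, c)}
Set difference of the two operands is {(a, 32, 24, v), (q, 32, 24, z), (r, 32, 24, c)}.
π[D, A]: project onto (D, A) → {(a, 32), (q, 32), (r, 32)}

{(a, 32), (q, 32), (r, 32)}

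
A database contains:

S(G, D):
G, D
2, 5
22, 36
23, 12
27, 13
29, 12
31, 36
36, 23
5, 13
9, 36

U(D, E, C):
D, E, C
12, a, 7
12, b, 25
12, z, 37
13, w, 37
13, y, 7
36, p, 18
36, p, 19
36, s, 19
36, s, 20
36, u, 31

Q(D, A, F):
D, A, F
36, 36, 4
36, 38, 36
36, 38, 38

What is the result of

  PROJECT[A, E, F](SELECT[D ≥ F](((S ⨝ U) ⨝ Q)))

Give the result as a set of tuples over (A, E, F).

Natural join on D: {(22, 36, p, 18), (22, 36, p, 19), (22, 36, s, 19), (22, 36, s, 20), (22, 36, u, 31), (23, 12, a, 7), (23, 12, b, 25), (23, 12, z, 37), (27, 13, w, 37), (27, 13, y, 7), (29, 12, a, 7), (29, 12, b, 25), (29, 12, z, 37), (31, 36, p, 18), (31, 36, p, 19), (31, 36, s, 19), (31, 36, s, 20), (31, 36, u, 31), (5, 13, w, 37), (5, 13, y, 7), (9, 36, p, 18), (9, 36, p, 19), (9, 36, s, 19), (9, 36, s, 20), (9, 36, u, 31)}
Natural join on D: {(22, 36, p, 18, 36, 4), (22, 36, p, 18, 38, 36), (22, 36, p, 18, 38, 38), (22, 36, p, 19, 36, 4), (22, 36, p, 19, 38, 36), (22, 36, p, 19, 38, 38), (22, 36, s, 19, 36, 4), (22, 36, s, 19, 38, 36), (22, 36, s, 19, 38, 38), (22, 36, s, 20, 36, 4), (22, 36, s, 20, 38, 36), (22, 36, s, 20, 38, 38), (22, 36, u, 31, 36, 4), (22, 36, u, 31, 38, 36), (22, 36, u, 31, 38, 38), (31, 36, p, 18, 36, 4), (31, 36, p, 18, 38, 36), (31, 36, p, 18, 38, 38), (31, 36, p, 19, 36, 4), (31, 36, p, 19, 38, 36), (31, 36, p, 19, 38, 38), (31, 36, s, 19, 36, 4), (31, 36, s, 19, 38, 36), (31, 36, s, 19, 38, 38), (31, 36, s, 20, 36, 4), (31, 36, s, 20, 38, 36), (31, 36, s, 20, 38, 38), (31, 36, u, 31, 36, 4), (31, 36, u, 31, 38, 36), (31, 36, u, 31, 38, 38), (9, 36, p, 18, 36, 4), (9, 36, p, 18, 38, 36), (9, 36, p, 18, 38, 38), (9, 36, p, 19, 36, 4), (9, 36, p, 19, 38, 36), (9, 36, p, 19, 38, 38), (9, 36, s, 19, 36, 4), (9, 36, s, 19, 38, 36), (9, 36, s, 19, 38, 38), (9, 36, s, 20, 36, 4), (9, 36, s, 20, 38, 36), (9, 36, s, 20, 38, 38), (9, 36, u, 31, 36, 4), (9, 36, u, 31, 38, 36), (9, 36, u, 31, 38, 38)}
σ[D ≥ F]: keep tuples satisfying D ≥ F → {(22, 36, p, 18, 36, 4), (22, 36, p, 18, 38, 36), (22, 36, p, 19, 36, 4), (22, 36, p, 19, 38, 36), (22, 36, s, 19, 36, 4), (22, 36, s, 19, 38, 36), (22, 36, s, 20, 36, 4), (22, 36, s, 20, 38, 36), (22, 36, u, 31, 36, 4), (22, 36, u, 31, 38, 36), (31, 36, p, 18, 36, 4), (31, 36, p, 18, 38, 36), (31, 36, p, 19, 36, 4), (31, 36, p, 19, 38, 36), (31, 36, s, 19, 36, 4), (31, 36, s, 19, 38, 36), (31, 36, s, 20, 36, 4), (31, 36, s, 20, 38, 36), (31, 36, u, 31, 36, 4), (31, 36, u, 31, 38, 36), (9, 36, p, 18, 36, 4), (9, 36, p, 18, 38, 36), (9, 36, p, 19, 36, 4), (9, 36, p, 19, 38, 36), (9, 36, s, 19, 36, 4), (9, 36, s, 19, 38, 36), (9, 36, s, 20, 36, 4), (9, 36, s, 20, 38, 36), (9, 36, u, 31, 36, 4), (9, 36, u, 31, 38, 36)}
Keep only column(s) A, E, F (24 duplicate(s) eliminated): {(36, p, 4), (36, s, 4), (36, u, 4), (38, p, 36), (38, s, 36), (38, u, 36)}

{(36, p, 4), (36, s, 4), (36, u, 4), (38, p, 36), (38, s, 36), (38, u, 36)}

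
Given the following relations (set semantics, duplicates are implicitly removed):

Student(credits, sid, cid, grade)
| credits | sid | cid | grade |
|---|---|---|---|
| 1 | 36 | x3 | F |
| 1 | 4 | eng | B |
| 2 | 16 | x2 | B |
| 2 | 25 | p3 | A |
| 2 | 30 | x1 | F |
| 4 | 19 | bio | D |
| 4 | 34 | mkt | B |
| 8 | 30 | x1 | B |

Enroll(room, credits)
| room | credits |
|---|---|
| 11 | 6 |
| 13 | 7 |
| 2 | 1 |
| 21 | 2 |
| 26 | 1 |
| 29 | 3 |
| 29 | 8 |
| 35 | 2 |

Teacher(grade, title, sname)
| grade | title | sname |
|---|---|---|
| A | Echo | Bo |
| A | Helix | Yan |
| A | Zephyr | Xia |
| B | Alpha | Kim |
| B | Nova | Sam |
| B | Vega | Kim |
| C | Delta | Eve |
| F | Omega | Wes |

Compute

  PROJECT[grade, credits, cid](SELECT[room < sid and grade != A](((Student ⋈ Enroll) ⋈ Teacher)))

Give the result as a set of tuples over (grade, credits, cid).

Natural join on credits: {(1, 36, x3, F, 2), (1, 36, x3, F, 26), (1, 4, eng, B, 2), (1, 4, eng, B, 26), (2, 16, x2, B, 21), (2, 16, x2, B, 35), (2, 25, p3, A, 21), (2, 25, p3, A, 35), (2, 30, x1, F, 21), (2, 30, x1, F, 35), (8, 30, x1, B, 29)}
Natural join on grade: {(1, 36, x3, F, 2, Omega, Wes), (1, 36, x3, F, 26, Omega, Wes), (1, 4, eng, B, 2, Alpha, Kim), (1, 4, eng, B, 2, Nova, Sam), (1, 4, eng, B, 2, Vega, Kim), (1, 4, eng, B, 26, Alpha, Kim), (1, 4, eng, B, 26, Nova, Sam), (1, 4, eng, B, 26, Vega, Kim), (2, 16, x2, B, 21, Alpha, Kim), (2, 16, x2, B, 21, Nova, Sam), (2, 16, x2, B, 21, Vega, Kim), (2, 16, x2, B, 35, Alpha, Kim), (2, 16, x2, B, 35, Nova, Sam), (2, 16, x2, B, 35, Vega, Kim), (2, 25, p3, A, 21, Echo, Bo), (2, 25, p3, A, 21, Helix, Yan), (2, 25, p3, A, 21, Zephyr, Xia), (2, 25, p3, A, 35, Echo, Bo), (2, 25, p3, A, 35, Helix, Yan), (2, 25, p3, A, 35, Zephyr, Xia), (2, 30, x1, F, 21, Omega, Wes), (2, 30, x1, F, 35, Omega, Wes), (8, 30, x1, B, 29, Alpha, Kim), (8, 30, x1, B, 29, Nova, Sam), (8, 30, x1, B, 29, Vega, Kim)}
Selection room < sid and grade != A: {(1, 36, x3, F, 2, Omega, Wes), (1, 36, x3, F, 26, Omega, Wes), (1, 4, eng, B, 2, Alpha, Kim), (1, 4, eng, B, 2, Nova, Sam), (1, 4, eng, B, 2, Vega, Kim), (2, 30, x1, F, 21, Omega, Wes), (8, 30, x1, B, 29, Alpha, Kim), (8, 30, x1, B, 29, Nova, Sam), (8, 30, x1, B, 29, Vega, Kim)}
π_{grade, credits, cid} gives {(B, 1, eng), (B, 8, x1), (F, 1, x3), (F, 2, x1)} (5 duplicate(s) eliminated).

{(B, 1, eng), (B, 8, x1), (F, 1, x3), (F, 2, x1)}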